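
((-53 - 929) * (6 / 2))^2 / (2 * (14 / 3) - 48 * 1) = -6509187 / 29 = -224454.72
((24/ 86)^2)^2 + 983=3360702119/ 3418801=983.01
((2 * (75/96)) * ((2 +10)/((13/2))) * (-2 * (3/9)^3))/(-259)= 25/30303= 0.00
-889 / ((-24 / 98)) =43561 / 12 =3630.08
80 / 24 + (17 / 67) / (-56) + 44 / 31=1656803 / 348936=4.75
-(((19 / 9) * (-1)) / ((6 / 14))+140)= -3647 / 27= -135.07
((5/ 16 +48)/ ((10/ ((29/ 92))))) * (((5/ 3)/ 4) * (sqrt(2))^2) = 22417/ 17664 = 1.27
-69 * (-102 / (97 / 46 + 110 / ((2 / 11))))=35972 / 3103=11.59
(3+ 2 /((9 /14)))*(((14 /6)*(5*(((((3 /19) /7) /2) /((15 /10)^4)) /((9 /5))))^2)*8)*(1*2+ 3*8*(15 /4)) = 1619200000 /4028854221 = 0.40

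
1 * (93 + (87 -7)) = 173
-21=-21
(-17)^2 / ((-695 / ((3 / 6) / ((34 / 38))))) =-0.23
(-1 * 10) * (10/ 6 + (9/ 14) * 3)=-755/ 21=-35.95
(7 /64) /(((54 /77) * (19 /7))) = 3773 /65664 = 0.06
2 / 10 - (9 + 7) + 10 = -29 / 5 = -5.80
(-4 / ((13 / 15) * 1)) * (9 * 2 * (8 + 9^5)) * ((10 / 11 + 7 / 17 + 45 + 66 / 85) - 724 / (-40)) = -777618401364 / 2431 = -319875936.39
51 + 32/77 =3959/77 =51.42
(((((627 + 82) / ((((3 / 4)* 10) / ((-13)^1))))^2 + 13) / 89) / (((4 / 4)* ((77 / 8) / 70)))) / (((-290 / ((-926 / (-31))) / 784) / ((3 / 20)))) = -493400913923008 / 330045375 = -1494948.73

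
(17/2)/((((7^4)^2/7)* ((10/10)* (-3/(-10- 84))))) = 799/2470629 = 0.00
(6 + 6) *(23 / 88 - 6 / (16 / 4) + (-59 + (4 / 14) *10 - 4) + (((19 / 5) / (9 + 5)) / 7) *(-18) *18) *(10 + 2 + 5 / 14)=-827415231 / 75460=-10964.95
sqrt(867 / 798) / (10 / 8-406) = -34 * sqrt(266) / 215327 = -0.00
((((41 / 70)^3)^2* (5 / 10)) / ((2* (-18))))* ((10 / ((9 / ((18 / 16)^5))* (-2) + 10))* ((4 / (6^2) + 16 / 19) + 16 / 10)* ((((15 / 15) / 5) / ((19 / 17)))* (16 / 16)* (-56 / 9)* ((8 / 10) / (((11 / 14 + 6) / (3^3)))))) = 1157738156554689 / 257319671875000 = 4.50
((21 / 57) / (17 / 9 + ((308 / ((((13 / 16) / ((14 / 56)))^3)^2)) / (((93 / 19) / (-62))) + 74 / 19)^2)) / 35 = 1327990851981417 / 281341130566189835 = 0.00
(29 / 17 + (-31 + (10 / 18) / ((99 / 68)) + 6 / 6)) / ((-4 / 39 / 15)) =27481415 / 6732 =4082.21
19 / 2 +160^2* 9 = 460819 / 2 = 230409.50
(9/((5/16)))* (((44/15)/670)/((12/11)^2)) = 2662/25125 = 0.11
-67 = -67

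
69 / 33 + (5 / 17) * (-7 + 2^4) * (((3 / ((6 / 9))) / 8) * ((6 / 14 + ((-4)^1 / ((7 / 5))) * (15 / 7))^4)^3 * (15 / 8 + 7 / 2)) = 42615403348711230260006008968810413 / 4585688354325237695102336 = 9293131162.85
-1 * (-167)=167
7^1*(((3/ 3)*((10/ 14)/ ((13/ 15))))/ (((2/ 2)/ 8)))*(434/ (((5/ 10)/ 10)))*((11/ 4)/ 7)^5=1872217875/ 499408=3748.87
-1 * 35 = -35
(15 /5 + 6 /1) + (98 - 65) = 42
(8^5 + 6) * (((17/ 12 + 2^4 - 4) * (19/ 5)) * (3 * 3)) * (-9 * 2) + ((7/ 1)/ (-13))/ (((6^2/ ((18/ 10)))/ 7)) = -270690298.39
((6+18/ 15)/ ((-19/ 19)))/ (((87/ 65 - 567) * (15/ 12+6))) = 39/ 22214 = 0.00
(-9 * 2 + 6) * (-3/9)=4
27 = 27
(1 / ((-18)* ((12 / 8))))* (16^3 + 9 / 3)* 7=-28693 / 27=-1062.70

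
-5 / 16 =-0.31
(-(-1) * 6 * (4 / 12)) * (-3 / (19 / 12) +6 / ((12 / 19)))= 289 / 19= 15.21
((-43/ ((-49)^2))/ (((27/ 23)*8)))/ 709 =-989/ 367698744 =-0.00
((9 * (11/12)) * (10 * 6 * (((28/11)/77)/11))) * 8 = 1440/121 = 11.90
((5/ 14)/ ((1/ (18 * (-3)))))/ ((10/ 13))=-351/ 14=-25.07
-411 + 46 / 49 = -20093 / 49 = -410.06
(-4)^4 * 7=1792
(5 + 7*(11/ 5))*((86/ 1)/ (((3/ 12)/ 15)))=105264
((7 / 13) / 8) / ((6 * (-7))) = -1 / 624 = -0.00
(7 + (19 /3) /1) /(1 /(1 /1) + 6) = 40 /21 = 1.90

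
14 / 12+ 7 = 49 / 6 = 8.17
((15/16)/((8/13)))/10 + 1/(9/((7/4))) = 799/2304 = 0.35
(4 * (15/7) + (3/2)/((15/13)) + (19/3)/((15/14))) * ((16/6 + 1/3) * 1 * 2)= 9943/105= 94.70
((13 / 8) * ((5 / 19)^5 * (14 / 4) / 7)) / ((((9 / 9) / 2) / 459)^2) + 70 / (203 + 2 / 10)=271853900425 / 314464573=864.50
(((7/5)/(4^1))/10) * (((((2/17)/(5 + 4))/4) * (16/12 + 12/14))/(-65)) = -23/5967000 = -0.00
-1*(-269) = 269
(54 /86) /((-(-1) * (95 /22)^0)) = 27 /43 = 0.63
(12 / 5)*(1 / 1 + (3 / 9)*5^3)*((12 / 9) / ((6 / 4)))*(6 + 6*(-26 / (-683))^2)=765403136 / 1399467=546.92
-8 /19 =-0.42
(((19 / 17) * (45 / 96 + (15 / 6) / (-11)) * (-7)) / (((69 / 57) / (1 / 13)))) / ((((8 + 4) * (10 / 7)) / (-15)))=88445 / 841984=0.11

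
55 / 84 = 0.65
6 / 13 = 0.46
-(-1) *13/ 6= 13/ 6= 2.17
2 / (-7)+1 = 5 / 7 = 0.71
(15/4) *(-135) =-2025/4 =-506.25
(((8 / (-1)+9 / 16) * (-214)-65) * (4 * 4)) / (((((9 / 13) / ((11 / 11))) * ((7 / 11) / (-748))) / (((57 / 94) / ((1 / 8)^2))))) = -529507739904 / 329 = -1609446017.95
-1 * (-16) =16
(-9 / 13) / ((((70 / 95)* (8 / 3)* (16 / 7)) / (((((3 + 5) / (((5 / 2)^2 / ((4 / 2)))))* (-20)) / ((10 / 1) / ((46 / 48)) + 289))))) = 11799 / 447655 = 0.03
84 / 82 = 42 / 41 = 1.02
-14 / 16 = -7 / 8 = -0.88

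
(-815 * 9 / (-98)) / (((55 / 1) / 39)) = 57213 / 1078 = 53.07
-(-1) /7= 1 /7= 0.14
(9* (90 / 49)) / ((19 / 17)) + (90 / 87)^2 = 12418470 / 782971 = 15.86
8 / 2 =4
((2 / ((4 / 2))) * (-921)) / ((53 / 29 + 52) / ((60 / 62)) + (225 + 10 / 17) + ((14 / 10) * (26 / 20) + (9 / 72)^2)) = -2179454400 / 669799343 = -3.25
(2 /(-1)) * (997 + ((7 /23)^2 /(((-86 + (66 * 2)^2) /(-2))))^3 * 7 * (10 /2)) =-192308809317260992040364 /96443735866229187701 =-1994.00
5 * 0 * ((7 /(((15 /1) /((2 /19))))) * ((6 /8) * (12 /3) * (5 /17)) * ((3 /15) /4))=0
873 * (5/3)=1455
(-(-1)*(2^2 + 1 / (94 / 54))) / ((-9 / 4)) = -860 / 423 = -2.03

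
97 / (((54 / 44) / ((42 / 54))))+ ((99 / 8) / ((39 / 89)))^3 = 6173079660011 / 273341952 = 22583.73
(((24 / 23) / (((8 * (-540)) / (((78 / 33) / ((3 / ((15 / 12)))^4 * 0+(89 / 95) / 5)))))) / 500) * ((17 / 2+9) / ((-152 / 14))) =637 / 64848960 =0.00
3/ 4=0.75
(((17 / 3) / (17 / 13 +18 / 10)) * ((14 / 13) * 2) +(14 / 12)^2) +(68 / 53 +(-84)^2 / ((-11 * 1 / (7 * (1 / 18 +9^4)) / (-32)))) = 1998389102584571 / 2119788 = 942730642.21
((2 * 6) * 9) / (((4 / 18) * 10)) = 243 / 5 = 48.60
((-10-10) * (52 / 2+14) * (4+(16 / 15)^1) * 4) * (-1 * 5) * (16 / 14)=1945600 / 21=92647.62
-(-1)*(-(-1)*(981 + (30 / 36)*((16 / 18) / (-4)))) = 26482 / 27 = 980.81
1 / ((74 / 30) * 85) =3 / 629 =0.00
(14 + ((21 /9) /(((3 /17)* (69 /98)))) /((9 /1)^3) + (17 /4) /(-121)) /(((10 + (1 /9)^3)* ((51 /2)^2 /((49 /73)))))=150209722411 /104022498555063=0.00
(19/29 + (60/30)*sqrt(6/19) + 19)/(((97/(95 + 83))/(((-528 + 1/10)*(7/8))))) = -187462569/11252- 3288817*sqrt(114)/36860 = -17613.04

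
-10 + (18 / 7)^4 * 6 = 605846 / 2401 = 252.33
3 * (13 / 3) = 13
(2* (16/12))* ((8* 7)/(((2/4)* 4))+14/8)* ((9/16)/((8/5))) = 1785/64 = 27.89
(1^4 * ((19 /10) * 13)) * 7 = 1729 /10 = 172.90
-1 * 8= -8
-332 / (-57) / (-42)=-166 / 1197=-0.14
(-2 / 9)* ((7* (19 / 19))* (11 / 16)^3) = -9317 / 18432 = -0.51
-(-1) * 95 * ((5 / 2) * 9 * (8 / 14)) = 8550 / 7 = 1221.43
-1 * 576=-576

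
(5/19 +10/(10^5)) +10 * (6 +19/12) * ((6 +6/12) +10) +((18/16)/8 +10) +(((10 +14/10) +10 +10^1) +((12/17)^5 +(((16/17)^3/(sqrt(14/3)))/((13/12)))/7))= 24576 * sqrt(42)/3129581 +1395512333644007/1079091320000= 1293.28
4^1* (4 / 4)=4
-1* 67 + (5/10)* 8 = -63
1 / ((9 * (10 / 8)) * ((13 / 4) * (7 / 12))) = 64 / 1365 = 0.05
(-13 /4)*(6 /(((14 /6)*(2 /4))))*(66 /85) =-7722 /595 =-12.98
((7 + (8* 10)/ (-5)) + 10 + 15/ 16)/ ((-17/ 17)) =-31/ 16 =-1.94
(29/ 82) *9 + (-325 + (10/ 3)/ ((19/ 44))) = -1468093/ 4674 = -314.10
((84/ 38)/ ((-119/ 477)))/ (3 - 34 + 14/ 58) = 41499/ 144058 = 0.29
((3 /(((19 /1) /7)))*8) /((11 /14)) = 2352 /209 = 11.25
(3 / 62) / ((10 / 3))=9 / 620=0.01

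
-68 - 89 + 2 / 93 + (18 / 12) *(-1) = -29477 / 186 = -158.48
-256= -256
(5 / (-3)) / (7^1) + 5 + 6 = 226 / 21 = 10.76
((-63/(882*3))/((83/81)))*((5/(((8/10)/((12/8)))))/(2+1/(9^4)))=-13286025/121991408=-0.11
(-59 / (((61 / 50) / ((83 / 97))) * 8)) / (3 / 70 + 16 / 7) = -2.22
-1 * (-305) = 305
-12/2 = -6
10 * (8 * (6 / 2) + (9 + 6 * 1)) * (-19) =-7410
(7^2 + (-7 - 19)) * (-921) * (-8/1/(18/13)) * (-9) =-1101516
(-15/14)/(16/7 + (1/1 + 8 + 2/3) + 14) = -9/218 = -0.04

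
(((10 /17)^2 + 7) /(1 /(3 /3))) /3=2123 /867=2.45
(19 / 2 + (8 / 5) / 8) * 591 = 57327 / 10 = 5732.70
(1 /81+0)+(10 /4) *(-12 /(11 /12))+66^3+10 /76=9732936361 /33858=287463.42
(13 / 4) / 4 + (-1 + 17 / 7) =251 / 112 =2.24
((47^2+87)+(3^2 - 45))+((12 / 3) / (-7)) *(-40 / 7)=110900 / 49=2263.27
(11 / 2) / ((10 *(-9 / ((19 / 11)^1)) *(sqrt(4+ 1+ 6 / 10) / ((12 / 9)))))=-19 *sqrt(35) / 1890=-0.06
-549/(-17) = 549/17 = 32.29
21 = 21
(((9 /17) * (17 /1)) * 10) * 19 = 1710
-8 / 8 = -1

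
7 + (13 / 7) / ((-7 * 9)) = 6.97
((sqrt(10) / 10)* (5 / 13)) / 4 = sqrt(10) / 104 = 0.03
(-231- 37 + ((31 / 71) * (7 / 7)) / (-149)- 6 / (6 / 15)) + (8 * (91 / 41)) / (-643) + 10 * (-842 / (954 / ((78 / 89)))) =-1147545019797676 / 3946631498727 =-290.77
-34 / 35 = -0.97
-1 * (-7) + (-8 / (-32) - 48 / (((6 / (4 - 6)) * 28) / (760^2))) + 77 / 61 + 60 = 563854619 / 1708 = 330125.66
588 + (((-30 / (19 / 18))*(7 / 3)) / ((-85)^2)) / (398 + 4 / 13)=13931874474 / 23693665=588.00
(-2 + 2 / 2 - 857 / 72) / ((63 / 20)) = -4645 / 1134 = -4.10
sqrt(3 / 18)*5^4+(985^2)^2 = 625*sqrt(6) / 6+941336550625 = 941336550880.16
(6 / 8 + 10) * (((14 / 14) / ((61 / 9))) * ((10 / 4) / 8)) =1935 / 3904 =0.50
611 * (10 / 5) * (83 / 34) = 50713 / 17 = 2983.12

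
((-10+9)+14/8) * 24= 18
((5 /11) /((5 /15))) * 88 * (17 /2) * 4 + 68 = 4148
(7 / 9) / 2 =7 / 18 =0.39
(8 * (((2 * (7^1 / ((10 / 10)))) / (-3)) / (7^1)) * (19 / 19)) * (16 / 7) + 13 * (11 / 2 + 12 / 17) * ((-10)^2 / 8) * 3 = 4302817 / 1428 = 3013.18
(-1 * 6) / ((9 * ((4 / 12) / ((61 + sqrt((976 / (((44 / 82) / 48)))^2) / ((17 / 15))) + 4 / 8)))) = -28834521 / 187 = -154195.30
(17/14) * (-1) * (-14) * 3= 51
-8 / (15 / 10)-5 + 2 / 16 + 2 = -197 / 24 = -8.21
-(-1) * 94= 94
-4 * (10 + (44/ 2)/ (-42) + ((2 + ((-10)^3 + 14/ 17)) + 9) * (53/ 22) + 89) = 35847710/ 3927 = 9128.52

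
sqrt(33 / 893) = sqrt(29469) / 893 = 0.19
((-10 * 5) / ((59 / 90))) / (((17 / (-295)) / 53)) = 1192500 / 17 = 70147.06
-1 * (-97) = 97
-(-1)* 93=93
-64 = -64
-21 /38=-0.55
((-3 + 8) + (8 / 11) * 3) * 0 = 0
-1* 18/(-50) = 9/25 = 0.36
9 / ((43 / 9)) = 81 / 43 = 1.88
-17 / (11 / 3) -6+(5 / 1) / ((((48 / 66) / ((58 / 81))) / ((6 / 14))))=-70907 / 8316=-8.53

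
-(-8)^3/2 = 256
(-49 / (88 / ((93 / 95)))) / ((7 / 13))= -8463 / 8360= -1.01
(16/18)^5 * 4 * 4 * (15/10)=13.32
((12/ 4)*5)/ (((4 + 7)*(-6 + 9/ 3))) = -5/ 11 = -0.45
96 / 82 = 48 / 41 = 1.17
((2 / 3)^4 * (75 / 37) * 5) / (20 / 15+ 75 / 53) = 106000 / 145521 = 0.73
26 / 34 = 13 / 17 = 0.76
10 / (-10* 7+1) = -10 / 69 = -0.14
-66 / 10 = -33 / 5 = -6.60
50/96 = 25/48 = 0.52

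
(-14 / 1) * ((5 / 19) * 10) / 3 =-700 / 57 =-12.28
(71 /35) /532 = 71 /18620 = 0.00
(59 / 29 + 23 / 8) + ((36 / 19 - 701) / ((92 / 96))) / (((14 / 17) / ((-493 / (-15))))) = -103292014739 / 3548440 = -29109.13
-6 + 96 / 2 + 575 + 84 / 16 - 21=2405 / 4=601.25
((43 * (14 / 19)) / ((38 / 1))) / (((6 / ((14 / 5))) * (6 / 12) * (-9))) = -4214 / 48735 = -0.09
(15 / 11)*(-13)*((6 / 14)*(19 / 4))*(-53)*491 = 289245645 / 308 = 939109.24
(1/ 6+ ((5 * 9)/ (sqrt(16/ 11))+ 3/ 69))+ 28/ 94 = 3295/ 6486+ 45 * sqrt(11)/ 4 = 37.82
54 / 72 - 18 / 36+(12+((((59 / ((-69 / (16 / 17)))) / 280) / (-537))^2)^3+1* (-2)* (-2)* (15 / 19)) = 134461808463569269885904132343873311651265301699 / 8726812504894333485336220374154018866670687500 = 15.41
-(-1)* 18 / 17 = 18 / 17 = 1.06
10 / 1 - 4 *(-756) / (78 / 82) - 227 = 38507 / 13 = 2962.08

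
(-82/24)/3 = -41/36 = -1.14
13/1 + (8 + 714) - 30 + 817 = 1522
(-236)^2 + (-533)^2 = 339785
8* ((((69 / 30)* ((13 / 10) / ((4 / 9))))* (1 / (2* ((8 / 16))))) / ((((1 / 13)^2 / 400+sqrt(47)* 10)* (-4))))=909558 / 21477871999999 -614861208000* sqrt(47) / 21477871999999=-0.20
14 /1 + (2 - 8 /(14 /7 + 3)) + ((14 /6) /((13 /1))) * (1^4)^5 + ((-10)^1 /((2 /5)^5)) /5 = -563887 /3120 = -180.73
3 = 3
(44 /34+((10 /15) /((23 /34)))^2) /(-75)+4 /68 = 6949 /242811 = 0.03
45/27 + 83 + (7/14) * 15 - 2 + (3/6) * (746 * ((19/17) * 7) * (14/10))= 2129563/510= 4175.61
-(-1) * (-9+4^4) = 247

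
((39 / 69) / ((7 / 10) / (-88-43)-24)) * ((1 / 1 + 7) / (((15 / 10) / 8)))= -167680 / 166911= -1.00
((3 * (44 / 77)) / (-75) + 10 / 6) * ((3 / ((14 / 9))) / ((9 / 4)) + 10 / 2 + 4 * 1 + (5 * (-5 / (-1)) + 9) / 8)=68177 / 2940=23.19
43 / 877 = 0.05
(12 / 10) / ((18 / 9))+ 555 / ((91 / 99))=274998 / 455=604.39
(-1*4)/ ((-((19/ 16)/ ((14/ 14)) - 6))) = -64/ 77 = -0.83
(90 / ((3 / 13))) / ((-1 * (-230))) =39 / 23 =1.70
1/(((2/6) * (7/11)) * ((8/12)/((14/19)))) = 99/19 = 5.21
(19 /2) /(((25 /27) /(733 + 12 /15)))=1882197 /250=7528.79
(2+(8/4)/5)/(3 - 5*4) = -12/85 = -0.14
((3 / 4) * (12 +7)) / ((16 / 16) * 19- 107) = -57 / 352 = -0.16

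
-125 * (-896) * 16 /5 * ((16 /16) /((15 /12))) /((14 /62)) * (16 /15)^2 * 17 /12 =276299776 /135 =2046665.01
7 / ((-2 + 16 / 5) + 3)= 5 / 3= 1.67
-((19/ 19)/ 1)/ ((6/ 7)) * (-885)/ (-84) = -295/ 24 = -12.29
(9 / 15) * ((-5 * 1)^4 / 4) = 375 / 4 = 93.75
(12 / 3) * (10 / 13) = 40 / 13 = 3.08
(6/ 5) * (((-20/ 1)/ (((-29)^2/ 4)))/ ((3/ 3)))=-96/ 841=-0.11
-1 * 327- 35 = -362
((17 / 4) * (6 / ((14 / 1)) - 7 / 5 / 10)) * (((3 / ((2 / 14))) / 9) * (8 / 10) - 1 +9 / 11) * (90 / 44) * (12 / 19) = 2147967 / 804650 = 2.67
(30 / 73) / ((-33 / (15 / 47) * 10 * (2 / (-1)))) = 15 / 75482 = 0.00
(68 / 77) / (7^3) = 68 / 26411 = 0.00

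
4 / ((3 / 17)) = 68 / 3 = 22.67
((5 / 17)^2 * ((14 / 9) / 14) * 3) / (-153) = -25 / 132651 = -0.00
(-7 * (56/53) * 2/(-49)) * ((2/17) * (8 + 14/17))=4800/15317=0.31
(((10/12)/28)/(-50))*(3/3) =-1/1680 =-0.00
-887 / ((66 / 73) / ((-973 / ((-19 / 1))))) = -63002723 / 1254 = -50241.41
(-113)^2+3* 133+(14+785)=13967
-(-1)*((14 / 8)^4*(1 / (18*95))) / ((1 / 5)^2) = 0.14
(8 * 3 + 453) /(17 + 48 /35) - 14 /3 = 21.30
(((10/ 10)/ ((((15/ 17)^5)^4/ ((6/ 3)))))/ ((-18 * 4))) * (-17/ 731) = 4064231406647572522401601/ 514749741816329956054687500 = 0.01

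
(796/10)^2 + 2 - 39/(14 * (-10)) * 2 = 6338.72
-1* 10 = -10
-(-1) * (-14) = -14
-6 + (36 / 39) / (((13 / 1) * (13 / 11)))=-13050 / 2197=-5.94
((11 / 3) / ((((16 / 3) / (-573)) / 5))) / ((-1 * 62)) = 31515 / 992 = 31.77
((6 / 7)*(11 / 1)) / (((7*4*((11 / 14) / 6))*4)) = 9 / 14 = 0.64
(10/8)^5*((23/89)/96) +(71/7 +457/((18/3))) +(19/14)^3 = 88.82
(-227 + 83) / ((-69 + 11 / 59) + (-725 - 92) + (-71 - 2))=4248 / 28285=0.15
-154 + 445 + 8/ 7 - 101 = 1338/ 7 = 191.14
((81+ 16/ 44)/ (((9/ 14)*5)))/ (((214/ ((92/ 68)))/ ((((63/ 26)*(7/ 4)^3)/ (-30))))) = -69194419/ 998849280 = -0.07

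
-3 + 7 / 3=-2 / 3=-0.67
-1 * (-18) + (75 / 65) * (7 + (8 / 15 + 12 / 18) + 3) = 402 / 13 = 30.92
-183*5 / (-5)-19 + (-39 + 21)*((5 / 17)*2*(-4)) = 3508 / 17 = 206.35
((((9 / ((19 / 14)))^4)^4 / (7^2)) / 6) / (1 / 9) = 123544637918510766117103043444736 / 288441413567621167681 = 428317960276.35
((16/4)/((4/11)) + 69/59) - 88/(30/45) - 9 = -7601/59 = -128.83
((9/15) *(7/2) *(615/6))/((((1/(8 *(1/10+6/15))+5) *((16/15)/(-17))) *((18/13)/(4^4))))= -362440/3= -120813.33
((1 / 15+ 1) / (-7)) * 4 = -64 / 105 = -0.61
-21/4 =-5.25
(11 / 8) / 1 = 11 / 8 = 1.38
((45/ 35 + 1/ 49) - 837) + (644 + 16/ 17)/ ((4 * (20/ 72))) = -1063103/ 4165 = -255.25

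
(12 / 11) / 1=12 / 11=1.09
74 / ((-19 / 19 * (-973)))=74 / 973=0.08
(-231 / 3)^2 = 5929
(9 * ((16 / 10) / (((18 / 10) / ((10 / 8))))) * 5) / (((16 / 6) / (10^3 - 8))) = 18600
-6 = -6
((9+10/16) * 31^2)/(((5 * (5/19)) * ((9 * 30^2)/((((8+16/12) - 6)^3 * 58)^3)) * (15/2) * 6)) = 2743163506160000/14348907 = 191175781.27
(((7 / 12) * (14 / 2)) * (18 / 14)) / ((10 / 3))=63 / 40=1.58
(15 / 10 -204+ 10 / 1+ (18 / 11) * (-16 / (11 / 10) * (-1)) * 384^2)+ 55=849313285 / 242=3509559.03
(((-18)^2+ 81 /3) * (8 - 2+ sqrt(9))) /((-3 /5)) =-5265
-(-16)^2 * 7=-1792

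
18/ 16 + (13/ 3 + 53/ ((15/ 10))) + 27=1627/ 24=67.79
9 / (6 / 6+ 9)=9 / 10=0.90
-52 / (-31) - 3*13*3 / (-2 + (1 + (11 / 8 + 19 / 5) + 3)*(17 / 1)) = 58396 / 63643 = 0.92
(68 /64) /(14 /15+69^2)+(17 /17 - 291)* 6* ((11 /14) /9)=-3645730805 /24000144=-151.90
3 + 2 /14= 22 /7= 3.14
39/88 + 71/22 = 323/88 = 3.67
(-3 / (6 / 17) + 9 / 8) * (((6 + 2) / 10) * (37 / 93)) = -2.35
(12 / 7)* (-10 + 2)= -96 / 7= -13.71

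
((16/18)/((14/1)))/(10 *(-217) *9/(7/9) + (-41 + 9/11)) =-11/4357269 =-0.00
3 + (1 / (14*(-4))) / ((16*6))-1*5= -10753 / 5376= -2.00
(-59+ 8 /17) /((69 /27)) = -22.90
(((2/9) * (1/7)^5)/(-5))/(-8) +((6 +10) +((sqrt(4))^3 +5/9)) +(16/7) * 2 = 88116701/3025260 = 29.13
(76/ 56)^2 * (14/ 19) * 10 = 95/ 7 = 13.57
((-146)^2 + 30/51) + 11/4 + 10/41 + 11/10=297210309/13940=21320.68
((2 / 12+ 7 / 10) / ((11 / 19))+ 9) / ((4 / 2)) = 866 / 165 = 5.25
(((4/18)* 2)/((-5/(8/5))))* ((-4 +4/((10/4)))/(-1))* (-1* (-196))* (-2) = 50176/375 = 133.80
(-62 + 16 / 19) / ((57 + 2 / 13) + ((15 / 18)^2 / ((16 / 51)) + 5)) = -2900352 / 3052559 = -0.95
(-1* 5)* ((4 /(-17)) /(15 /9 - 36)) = -60 /1751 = -0.03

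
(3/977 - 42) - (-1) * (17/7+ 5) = -236413/6839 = -34.57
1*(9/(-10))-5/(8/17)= -461/40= -11.52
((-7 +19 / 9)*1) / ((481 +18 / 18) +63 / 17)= -748 / 74313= -0.01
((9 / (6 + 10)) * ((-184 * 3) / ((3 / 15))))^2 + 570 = 9643305 / 4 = 2410826.25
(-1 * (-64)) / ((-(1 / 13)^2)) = -10816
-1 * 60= -60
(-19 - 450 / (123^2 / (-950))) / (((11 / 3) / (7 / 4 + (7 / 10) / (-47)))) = 76139973 / 17381540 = 4.38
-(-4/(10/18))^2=-1296/25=-51.84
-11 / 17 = -0.65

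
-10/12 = -5/6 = -0.83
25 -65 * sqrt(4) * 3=-365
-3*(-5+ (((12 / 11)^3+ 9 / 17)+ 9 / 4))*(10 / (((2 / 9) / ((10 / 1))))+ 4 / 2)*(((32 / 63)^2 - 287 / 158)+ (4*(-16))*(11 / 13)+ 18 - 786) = -63343545306876319 / 61487560134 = -1030184.73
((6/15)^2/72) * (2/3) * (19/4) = 19/2700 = 0.01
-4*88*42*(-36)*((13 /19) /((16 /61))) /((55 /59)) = 1489304.08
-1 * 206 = -206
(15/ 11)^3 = 3375/ 1331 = 2.54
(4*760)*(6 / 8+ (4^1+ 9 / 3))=23560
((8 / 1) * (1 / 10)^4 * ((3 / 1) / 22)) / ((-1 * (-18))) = 1 / 165000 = 0.00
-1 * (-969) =969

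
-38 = -38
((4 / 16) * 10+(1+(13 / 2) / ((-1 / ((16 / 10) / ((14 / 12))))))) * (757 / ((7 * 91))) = -6.43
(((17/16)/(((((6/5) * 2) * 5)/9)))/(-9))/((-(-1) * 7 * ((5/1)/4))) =-17/1680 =-0.01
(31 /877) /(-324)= -31 /284148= -0.00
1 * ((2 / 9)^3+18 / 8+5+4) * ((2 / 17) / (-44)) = -32837 / 1090584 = -0.03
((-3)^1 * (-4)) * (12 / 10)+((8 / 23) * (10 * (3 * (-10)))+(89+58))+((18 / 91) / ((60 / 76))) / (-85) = 50746713 / 889525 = 57.05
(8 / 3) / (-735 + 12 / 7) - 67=-67.00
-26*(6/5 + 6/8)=-50.70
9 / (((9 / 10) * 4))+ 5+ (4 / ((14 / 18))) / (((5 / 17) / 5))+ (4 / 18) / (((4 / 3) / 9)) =675 / 7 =96.43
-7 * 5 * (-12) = 420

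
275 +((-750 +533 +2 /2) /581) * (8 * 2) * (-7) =26281 /83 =316.64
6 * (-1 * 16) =-96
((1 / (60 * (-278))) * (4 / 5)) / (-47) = 1 / 979950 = 0.00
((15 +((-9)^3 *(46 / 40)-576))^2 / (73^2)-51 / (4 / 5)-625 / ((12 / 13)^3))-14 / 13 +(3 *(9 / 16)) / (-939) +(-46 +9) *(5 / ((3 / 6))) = -807469942437937 / 936735883200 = -862.00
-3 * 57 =-171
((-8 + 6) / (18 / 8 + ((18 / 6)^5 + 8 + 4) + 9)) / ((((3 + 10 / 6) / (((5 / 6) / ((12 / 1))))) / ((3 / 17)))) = -1 / 50694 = -0.00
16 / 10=8 / 5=1.60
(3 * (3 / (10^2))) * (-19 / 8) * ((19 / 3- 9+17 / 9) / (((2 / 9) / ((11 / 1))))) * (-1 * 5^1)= -41.15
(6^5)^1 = 7776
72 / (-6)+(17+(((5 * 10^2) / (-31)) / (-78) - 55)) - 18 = -67.79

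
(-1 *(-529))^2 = 279841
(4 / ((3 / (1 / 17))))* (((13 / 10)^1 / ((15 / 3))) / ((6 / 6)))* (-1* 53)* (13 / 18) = -8957 / 11475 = -0.78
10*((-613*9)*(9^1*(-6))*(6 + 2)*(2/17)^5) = 762670080/1419857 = 537.15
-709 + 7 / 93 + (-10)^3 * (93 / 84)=-1182260 / 651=-1816.07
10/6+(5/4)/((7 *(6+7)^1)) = 1835/1092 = 1.68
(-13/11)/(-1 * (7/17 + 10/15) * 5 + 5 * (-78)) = 663/221815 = 0.00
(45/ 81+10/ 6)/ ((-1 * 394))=-10/ 1773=-0.01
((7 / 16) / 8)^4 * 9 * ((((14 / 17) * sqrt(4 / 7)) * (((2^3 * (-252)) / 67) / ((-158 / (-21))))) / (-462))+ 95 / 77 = 1361367 * sqrt(7) / 8302968700928+ 95 / 77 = 1.23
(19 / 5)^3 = 6859 / 125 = 54.87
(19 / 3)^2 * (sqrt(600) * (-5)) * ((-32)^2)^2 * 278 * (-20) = 105232990208000 * sqrt(6) / 9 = 28640792235210.96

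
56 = 56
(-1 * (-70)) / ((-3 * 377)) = -70 / 1131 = -0.06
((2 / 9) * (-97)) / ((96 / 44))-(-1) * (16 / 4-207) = -22991 / 108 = -212.88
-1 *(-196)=196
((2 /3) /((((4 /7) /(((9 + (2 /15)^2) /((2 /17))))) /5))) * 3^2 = 241451 /60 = 4024.18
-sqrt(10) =-3.16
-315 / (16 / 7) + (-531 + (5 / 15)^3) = -288911 / 432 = -668.78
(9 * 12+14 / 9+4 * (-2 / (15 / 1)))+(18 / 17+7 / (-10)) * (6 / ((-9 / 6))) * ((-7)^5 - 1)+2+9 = 18547001 / 765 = 24244.45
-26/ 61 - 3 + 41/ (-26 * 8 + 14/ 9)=-410831/ 113338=-3.62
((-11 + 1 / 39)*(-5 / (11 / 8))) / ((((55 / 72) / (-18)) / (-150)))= 221875200 / 1573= 141052.26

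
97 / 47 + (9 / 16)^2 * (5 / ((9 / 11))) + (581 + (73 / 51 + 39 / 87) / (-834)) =31230542773 / 53385984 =585.00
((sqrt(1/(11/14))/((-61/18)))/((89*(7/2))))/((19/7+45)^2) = -63*sqrt(154)/1665503191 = -0.00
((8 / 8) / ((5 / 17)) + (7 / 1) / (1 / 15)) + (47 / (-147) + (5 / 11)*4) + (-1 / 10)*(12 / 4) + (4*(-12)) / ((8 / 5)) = 1287107 / 16170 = 79.60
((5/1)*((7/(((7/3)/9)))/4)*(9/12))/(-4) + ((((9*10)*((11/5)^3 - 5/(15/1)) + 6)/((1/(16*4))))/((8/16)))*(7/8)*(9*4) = 6027475059/1600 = 3767171.91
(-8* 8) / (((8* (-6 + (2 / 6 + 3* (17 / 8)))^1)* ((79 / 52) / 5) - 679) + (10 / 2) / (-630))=1048320 / 11093947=0.09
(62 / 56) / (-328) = -31 / 9184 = -0.00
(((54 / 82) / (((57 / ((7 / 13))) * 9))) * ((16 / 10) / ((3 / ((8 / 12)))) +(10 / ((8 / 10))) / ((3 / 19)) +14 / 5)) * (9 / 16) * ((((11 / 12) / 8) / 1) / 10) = 570493 / 1555507200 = 0.00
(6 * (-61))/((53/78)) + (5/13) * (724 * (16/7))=471892/4823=97.84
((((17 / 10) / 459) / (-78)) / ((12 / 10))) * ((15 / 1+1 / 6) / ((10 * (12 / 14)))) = -49 / 699840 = -0.00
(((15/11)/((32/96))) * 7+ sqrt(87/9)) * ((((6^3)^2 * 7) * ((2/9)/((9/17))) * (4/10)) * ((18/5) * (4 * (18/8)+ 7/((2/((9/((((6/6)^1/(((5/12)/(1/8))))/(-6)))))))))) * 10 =-386157155328/11 - 2043159552 * sqrt(87)/5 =-38916660660.40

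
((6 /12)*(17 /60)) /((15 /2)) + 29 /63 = 3019 /6300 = 0.48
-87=-87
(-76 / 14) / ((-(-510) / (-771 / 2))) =4883 / 1190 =4.10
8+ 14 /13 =118 /13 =9.08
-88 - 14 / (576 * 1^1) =-25351 / 288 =-88.02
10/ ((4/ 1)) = 5/ 2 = 2.50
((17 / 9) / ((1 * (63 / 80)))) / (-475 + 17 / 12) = -5440 / 1074087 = -0.01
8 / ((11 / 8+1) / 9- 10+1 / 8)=-144 / 173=-0.83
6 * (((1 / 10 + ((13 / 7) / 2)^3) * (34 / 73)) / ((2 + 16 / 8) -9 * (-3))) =630207 / 7762090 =0.08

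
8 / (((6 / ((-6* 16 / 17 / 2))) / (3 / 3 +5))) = -384 / 17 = -22.59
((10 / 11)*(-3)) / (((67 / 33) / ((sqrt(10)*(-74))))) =6660*sqrt(10) / 67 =314.34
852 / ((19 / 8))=6816 / 19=358.74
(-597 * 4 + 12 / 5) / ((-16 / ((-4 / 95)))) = -2982 / 475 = -6.28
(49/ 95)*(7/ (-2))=-343/ 190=-1.81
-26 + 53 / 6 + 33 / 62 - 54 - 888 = -89153 / 93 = -958.63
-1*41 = -41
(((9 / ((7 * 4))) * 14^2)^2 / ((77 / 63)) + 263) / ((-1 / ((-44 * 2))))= 308912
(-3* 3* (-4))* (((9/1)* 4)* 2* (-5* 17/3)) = -73440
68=68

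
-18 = -18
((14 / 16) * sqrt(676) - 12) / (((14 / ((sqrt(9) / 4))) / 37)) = 4773 / 224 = 21.31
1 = 1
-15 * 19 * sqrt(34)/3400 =-57 * sqrt(34)/680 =-0.49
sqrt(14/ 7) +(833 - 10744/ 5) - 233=-7744/ 5 +sqrt(2)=-1547.39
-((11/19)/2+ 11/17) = -605/646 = -0.94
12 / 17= 0.71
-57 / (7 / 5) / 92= -285 / 644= -0.44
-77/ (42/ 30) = -55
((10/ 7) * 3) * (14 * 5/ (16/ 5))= 375/ 4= 93.75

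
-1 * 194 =-194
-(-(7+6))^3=2197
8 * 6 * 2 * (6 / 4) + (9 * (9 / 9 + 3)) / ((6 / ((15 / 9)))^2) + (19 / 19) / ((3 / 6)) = 1339 / 9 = 148.78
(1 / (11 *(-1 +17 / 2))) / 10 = 1 / 825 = 0.00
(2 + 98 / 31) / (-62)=-80 / 961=-0.08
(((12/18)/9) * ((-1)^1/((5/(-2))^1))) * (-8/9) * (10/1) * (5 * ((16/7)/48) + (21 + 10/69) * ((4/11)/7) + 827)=-93886976/430353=-218.16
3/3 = 1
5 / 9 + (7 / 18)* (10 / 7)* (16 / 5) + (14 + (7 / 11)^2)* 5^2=131572 / 363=362.46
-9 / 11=-0.82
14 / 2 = 7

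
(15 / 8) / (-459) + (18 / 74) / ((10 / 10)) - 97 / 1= -96.76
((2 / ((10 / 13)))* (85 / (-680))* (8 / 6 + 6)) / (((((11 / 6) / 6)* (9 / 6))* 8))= -13 / 20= -0.65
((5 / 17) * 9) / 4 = 45 / 68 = 0.66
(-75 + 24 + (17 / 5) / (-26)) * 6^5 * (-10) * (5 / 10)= 25843536 / 13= 1987964.31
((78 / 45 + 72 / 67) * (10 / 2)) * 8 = 22576 / 201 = 112.32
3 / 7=0.43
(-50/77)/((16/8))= -25/77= -0.32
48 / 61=0.79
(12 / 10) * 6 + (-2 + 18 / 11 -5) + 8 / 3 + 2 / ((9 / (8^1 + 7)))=431 / 55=7.84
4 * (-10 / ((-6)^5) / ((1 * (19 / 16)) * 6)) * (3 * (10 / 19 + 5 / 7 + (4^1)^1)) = 6970 / 614061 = 0.01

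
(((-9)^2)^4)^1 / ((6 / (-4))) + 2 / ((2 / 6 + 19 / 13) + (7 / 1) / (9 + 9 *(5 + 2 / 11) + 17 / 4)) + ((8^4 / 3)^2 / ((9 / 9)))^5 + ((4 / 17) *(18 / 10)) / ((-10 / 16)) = 22510592826041353332042970000000.00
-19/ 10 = -1.90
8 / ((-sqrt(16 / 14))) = -2 * sqrt(14) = -7.48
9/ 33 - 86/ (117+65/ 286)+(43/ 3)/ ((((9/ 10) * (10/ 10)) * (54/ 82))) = 490613795/ 20681001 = 23.72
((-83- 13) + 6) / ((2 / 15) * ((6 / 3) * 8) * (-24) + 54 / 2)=450 / 121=3.72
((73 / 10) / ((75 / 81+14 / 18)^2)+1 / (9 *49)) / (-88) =-23489857 / 821177280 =-0.03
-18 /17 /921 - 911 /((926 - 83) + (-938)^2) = -10038631 /4596305453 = -0.00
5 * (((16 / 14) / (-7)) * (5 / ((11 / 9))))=-1800 / 539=-3.34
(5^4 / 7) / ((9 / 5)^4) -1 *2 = 298771 / 45927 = 6.51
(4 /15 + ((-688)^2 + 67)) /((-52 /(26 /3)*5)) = -7101169 /450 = -15780.38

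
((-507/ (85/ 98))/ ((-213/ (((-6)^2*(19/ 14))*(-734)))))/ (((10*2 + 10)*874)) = -3.75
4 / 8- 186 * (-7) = 2605 / 2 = 1302.50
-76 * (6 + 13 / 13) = -532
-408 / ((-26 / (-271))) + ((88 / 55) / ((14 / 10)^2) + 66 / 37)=-100168610 / 23569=-4250.02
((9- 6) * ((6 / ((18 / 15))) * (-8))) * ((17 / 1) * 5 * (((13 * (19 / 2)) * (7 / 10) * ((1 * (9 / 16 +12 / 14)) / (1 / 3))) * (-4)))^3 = 120526909328218567005 / 512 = 235404119781676888.68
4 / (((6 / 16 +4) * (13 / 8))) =256 / 455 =0.56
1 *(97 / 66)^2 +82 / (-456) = 1.98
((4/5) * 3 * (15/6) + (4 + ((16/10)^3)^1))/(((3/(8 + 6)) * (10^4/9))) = 18501/312500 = 0.06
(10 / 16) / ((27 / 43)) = 215 / 216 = 1.00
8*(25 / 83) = 2.41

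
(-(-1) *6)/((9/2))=1.33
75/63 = 1.19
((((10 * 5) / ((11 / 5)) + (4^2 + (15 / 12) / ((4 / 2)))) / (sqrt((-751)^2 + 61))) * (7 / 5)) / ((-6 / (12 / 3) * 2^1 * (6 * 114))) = -24241 * sqrt(564062) / 509280298560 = -0.00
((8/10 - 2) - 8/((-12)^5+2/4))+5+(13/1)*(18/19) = 761923573/47277985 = 16.12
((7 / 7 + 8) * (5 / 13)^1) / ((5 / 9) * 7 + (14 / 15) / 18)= 6075 / 6916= 0.88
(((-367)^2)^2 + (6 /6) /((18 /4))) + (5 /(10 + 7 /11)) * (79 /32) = 67920378448601 /3744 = 18141126722.38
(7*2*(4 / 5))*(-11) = -616 / 5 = -123.20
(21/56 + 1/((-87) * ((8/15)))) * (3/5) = 123/580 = 0.21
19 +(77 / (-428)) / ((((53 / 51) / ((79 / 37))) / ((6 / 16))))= 126644117 / 6714464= 18.86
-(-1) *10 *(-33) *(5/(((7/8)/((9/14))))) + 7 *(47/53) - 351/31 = -98005996/80507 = -1217.36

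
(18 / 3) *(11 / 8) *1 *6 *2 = 99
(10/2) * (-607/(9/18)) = -6070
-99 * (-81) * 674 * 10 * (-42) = -2270018520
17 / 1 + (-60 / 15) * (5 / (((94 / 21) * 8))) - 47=-30.56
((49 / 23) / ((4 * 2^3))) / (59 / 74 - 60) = -0.00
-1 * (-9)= 9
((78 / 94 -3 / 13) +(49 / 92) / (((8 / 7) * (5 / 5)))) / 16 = 478949 / 7195136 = 0.07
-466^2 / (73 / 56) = -12160736 / 73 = -166585.42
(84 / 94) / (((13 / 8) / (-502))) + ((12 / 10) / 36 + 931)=12005681 / 18330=654.97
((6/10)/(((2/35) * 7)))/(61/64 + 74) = 32/1599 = 0.02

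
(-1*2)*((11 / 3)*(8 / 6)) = -88 / 9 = -9.78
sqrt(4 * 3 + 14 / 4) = sqrt(62) / 2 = 3.94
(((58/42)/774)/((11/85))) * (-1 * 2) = -2465/89397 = -0.03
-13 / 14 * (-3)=39 / 14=2.79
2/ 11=0.18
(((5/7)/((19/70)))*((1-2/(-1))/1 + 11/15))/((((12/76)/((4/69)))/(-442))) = -990080/621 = -1594.33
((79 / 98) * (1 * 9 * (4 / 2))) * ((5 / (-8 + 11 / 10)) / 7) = -11850 / 7889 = -1.50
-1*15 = -15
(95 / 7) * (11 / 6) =1045 / 42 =24.88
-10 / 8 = -5 / 4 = -1.25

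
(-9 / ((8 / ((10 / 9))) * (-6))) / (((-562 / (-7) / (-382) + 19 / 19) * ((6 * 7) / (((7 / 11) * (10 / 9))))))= 33425 / 7527168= 0.00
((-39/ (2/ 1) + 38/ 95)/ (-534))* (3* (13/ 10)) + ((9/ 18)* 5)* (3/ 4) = 17929/ 8900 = 2.01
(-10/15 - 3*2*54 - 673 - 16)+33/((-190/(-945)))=-96847/114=-849.54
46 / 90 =23 / 45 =0.51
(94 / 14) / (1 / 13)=611 / 7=87.29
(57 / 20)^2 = 8.12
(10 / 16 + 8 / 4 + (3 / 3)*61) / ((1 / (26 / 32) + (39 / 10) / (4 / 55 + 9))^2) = 21419315021 / 928374050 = 23.07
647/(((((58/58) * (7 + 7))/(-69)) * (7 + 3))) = -44643/140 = -318.88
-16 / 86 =-8 / 43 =-0.19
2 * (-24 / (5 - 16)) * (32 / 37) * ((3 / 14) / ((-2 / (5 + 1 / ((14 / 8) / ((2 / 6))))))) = -41856 / 19943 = -2.10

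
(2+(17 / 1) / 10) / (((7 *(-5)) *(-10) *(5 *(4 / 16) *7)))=37 / 30625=0.00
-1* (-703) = 703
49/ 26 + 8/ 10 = 349/ 130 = 2.68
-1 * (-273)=273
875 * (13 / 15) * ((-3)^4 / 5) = 12285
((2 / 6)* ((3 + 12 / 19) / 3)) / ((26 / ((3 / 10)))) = 23 / 4940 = 0.00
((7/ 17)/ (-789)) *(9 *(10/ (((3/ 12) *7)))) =-120/ 4471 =-0.03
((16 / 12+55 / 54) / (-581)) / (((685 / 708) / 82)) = -1228852 / 3581865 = -0.34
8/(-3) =-8/3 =-2.67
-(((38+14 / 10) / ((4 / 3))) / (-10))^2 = -349281 / 40000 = -8.73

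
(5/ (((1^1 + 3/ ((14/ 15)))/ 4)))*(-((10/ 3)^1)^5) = -28000000/ 14337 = -1952.99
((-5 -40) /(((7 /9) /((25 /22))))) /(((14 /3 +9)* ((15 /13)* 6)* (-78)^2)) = -75 /656656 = -0.00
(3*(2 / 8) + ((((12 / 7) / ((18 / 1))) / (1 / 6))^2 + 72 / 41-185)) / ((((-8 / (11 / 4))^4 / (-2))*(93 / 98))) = 21432915977 / 3998220288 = 5.36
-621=-621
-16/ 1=-16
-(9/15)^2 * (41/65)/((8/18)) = -3321/6500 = -0.51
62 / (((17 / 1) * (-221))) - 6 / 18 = -3943 / 11271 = -0.35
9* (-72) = -648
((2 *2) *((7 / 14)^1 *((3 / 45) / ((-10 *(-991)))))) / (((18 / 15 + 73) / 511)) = 73 / 787845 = 0.00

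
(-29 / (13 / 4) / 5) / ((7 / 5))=-116 / 91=-1.27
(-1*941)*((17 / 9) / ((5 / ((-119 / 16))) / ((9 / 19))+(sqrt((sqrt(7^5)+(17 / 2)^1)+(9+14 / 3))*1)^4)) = -188080179680876 / 1628192420297523+23621102884624*sqrt(7) / 1628192420297523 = -0.08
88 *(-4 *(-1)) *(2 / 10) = 352 / 5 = 70.40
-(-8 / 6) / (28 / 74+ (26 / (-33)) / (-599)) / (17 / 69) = 16821717 / 1180225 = 14.25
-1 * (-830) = 830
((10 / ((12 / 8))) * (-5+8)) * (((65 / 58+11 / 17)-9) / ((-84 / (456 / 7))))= 112.17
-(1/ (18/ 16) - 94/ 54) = 23/ 27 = 0.85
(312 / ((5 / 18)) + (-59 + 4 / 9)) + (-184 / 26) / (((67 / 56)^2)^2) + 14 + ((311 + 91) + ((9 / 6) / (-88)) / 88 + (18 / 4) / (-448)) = 943956538693510541 / 639025900793280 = 1477.18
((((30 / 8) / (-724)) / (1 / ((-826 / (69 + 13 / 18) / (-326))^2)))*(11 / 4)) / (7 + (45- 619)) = 804111 / 24237689279120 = 0.00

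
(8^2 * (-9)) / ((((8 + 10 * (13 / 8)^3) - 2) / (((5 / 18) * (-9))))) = 368640 / 12521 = 29.44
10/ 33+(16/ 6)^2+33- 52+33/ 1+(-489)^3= -11576084611/ 99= -116930147.59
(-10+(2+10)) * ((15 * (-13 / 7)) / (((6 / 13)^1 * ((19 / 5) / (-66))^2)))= -92020500 / 2527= -36414.92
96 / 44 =24 / 11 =2.18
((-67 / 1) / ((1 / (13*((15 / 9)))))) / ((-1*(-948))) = -4355 / 2844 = -1.53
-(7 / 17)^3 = -343 / 4913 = -0.07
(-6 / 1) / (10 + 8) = -1 / 3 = -0.33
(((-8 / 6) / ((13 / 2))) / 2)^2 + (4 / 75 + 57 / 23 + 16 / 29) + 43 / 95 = 1709011024 / 481890825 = 3.55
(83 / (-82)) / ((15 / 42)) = -581 / 205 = -2.83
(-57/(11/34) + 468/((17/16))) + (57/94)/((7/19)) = 32722197/123046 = 265.93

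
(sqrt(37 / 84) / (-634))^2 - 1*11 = -371407307 / 33764304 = -11.00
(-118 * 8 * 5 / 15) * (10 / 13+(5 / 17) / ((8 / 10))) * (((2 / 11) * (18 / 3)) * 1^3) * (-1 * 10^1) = 9487200 / 2431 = 3902.59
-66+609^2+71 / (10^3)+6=370821071 / 1000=370821.07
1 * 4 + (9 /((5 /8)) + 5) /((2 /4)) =214 /5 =42.80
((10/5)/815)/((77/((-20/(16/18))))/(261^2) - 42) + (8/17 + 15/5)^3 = 2155045157691637/51552260251618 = 41.80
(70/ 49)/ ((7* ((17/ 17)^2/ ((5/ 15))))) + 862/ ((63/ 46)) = 277594/ 441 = 629.46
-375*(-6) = 2250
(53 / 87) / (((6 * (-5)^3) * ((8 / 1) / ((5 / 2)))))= -53 / 208800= -0.00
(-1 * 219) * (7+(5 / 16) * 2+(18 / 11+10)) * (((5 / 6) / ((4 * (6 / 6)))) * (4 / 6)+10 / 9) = -5272.80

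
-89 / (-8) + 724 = 5881 / 8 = 735.12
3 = 3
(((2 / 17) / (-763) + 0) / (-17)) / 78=0.00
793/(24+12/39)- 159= -39935/316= -126.38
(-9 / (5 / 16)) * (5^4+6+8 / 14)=-636624 / 35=-18189.26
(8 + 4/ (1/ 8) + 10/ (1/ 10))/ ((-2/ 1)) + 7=-63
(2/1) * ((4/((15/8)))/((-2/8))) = -256/15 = -17.07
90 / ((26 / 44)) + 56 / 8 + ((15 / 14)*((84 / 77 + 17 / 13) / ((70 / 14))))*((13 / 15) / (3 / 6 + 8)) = 1937022 / 12155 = 159.36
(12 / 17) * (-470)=-5640 / 17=-331.76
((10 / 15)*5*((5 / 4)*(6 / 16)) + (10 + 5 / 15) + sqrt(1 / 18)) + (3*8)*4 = sqrt(2) / 6 + 5179 / 48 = 108.13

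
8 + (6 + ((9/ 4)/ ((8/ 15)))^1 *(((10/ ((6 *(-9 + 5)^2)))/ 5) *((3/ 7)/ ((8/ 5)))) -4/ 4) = 373411/ 28672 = 13.02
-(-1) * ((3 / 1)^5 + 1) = 244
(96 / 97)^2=9216 / 9409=0.98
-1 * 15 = -15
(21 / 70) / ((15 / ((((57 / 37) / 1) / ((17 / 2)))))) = 57 / 15725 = 0.00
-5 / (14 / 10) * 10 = -250 / 7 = -35.71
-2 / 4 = -1 / 2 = -0.50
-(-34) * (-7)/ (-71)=238/ 71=3.35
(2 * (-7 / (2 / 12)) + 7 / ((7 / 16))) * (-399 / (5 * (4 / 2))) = 2713.20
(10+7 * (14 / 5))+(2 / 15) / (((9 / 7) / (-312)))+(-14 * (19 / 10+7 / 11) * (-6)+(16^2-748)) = -139442 / 495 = -281.70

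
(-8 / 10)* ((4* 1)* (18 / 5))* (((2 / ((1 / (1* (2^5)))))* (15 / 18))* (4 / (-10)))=6144 / 25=245.76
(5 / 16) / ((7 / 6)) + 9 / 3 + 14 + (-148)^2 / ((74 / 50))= 829767 / 56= 14817.27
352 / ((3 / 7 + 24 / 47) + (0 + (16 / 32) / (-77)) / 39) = 99363264 / 265075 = 374.85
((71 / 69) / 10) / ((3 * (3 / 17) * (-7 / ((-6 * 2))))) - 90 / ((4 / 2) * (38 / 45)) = -14579393 / 275310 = -52.96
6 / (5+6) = 6 / 11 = 0.55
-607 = -607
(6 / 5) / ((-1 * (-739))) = 6 / 3695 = 0.00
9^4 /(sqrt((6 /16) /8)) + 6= 30309.96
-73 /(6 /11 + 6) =-803 /72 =-11.15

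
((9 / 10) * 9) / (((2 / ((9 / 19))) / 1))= 729 / 380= 1.92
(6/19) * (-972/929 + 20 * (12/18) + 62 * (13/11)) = 5246012/194161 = 27.02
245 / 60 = 49 / 12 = 4.08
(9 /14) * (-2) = -1.29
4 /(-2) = -2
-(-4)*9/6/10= 0.60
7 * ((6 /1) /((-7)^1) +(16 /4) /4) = 1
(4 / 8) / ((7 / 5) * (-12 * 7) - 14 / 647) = -3235 / 761012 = -0.00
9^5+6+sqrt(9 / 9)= 59056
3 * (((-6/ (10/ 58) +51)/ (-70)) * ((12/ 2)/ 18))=-81/ 350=-0.23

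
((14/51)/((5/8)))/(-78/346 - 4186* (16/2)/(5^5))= -12110000/301680249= -0.04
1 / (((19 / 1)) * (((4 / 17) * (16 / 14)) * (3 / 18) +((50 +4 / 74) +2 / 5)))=66045 / 63368762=0.00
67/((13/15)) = 1005/13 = 77.31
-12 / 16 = -0.75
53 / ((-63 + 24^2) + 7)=53 / 520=0.10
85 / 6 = 14.17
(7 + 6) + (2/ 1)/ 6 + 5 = 55/ 3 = 18.33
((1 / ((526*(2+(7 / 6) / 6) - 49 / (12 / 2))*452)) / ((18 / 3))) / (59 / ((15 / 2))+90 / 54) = 9 / 266688136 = 0.00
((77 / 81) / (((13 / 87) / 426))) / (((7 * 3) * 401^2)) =45298 / 56441151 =0.00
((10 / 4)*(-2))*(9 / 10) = -9 / 2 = -4.50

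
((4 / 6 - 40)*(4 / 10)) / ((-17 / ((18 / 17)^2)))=25488 / 24565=1.04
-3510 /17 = -206.47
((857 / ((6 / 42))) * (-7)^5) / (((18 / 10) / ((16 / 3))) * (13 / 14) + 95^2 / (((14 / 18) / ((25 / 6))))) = -112924216160 / 54150351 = -2085.38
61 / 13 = 4.69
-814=-814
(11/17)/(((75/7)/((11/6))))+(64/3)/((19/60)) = 9808093/145350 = 67.48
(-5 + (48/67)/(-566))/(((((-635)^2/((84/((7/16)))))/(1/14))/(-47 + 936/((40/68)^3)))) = -739921100352/955693653125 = -0.77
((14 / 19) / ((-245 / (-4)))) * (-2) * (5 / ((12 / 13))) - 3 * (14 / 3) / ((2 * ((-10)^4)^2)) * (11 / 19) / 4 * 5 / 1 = -4160001617 / 31920000000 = -0.13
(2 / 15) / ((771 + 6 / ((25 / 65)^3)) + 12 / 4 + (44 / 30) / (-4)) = 100 / 659317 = 0.00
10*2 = 20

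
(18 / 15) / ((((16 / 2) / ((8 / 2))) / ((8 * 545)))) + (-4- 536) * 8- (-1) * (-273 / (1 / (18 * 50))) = -247404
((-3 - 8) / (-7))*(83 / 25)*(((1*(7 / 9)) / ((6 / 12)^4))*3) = 14608 / 75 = 194.77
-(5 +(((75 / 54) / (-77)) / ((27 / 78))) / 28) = -872855 / 174636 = -5.00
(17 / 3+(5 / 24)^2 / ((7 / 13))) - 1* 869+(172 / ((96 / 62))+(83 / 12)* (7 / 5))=-14968519 / 20160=-742.49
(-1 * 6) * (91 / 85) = -546 / 85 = -6.42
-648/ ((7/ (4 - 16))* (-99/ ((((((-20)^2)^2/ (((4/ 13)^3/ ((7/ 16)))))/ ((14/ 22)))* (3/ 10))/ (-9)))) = 9886500/ 7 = 1412357.14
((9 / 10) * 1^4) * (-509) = -4581 / 10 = -458.10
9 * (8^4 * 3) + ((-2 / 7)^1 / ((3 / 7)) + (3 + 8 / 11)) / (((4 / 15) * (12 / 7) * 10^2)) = 1167852227 / 10560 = 110592.07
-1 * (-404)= 404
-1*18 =-18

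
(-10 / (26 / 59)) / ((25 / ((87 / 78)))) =-1711 / 1690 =-1.01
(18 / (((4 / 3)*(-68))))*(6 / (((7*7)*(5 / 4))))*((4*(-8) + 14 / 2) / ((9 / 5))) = 0.27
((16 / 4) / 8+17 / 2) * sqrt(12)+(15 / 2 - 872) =-1729 / 2+18 * sqrt(3) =-833.32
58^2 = 3364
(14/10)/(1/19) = 133/5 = 26.60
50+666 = 716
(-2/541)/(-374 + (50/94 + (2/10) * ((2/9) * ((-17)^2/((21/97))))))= 88830/7548293303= 0.00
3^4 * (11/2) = 891/2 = 445.50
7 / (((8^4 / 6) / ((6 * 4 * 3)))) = 0.74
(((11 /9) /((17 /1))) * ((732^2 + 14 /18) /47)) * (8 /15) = 424373224 /970785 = 437.14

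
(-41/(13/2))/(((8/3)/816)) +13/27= -677315/351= -1929.67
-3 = -3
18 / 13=1.38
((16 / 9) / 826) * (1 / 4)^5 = 1 / 475776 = 0.00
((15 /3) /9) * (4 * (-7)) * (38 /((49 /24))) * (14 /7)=-579.05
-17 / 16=-1.06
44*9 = 396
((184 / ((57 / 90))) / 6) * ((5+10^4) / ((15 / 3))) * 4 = 7363680 / 19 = 387562.11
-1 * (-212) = 212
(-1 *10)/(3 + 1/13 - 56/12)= 195/31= 6.29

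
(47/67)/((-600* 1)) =-0.00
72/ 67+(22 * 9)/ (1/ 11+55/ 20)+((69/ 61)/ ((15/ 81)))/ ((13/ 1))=473134797/ 6641375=71.24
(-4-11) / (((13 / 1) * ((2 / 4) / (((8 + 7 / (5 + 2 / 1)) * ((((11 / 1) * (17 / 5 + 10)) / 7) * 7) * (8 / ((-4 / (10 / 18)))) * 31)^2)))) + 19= -62638248833 / 13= -4818326833.31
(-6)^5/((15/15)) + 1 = -7775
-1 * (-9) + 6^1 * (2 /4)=12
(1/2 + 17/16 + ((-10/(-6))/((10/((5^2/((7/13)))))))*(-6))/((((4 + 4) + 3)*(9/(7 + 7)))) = -1675/264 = -6.34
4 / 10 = 2 / 5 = 0.40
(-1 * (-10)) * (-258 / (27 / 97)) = -83420 / 9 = -9268.89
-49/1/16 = -49/16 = -3.06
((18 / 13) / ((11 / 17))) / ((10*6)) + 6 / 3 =2911 / 1430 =2.04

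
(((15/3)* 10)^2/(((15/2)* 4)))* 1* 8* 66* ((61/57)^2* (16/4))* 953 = 624115888000/3249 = 192094763.93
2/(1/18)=36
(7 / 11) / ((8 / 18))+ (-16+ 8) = -289 / 44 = -6.57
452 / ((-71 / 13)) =-5876 / 71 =-82.76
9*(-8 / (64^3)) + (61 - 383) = -10551305 / 32768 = -322.00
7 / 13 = 0.54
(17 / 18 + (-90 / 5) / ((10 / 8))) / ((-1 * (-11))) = -1211 / 990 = -1.22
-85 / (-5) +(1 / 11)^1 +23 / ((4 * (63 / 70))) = 4649 / 198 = 23.48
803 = 803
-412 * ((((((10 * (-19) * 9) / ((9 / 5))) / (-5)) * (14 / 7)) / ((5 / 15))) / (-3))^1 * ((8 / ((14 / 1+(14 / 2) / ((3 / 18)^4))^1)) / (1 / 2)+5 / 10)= 356878520 / 4543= 78555.69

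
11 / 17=0.65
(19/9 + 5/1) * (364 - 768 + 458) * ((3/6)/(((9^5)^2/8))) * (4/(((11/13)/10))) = 266240/12784876137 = 0.00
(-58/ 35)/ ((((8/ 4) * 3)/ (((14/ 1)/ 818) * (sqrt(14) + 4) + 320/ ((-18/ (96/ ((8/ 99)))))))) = 250503508/ 42945 - 29 * sqrt(14)/ 6135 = 5833.11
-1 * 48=-48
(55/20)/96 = 0.03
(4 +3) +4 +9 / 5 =64 / 5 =12.80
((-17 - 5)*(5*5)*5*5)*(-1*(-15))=-206250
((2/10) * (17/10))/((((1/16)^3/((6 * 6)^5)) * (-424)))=-263148797952/1325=-198602866.38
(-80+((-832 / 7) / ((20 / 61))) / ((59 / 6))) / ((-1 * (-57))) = -2.05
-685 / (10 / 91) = -12467 / 2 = -6233.50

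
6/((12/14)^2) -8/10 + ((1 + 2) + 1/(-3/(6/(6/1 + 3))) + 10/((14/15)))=13141/630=20.86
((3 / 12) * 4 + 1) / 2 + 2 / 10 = 6 / 5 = 1.20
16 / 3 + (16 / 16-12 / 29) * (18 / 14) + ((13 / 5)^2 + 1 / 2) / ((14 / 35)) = 295207 / 12180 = 24.24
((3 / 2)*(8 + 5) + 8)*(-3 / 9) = -9.17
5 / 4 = 1.25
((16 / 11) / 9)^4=65536 / 96059601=0.00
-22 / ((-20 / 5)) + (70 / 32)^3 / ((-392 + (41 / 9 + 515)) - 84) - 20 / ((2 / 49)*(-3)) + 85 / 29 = 490353733 / 2850816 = 172.00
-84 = -84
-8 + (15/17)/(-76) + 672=857873/1292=663.99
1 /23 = 0.04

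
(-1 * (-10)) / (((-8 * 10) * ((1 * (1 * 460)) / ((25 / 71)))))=-5 / 52256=-0.00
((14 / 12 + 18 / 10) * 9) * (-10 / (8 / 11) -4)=-18957 / 40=-473.92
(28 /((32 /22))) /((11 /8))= 14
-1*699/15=-233/5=-46.60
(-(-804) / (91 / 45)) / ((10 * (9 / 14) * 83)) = 804 / 1079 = 0.75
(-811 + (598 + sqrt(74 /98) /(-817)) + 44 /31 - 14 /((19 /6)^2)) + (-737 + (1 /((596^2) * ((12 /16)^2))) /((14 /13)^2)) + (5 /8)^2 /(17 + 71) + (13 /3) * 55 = -439139398913944913 /617081701243392 - sqrt(37) /5719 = -711.64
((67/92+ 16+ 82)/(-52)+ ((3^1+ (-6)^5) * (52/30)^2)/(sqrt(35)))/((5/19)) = -33278804 * sqrt(35)/13125 - 172577/23920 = -15007.60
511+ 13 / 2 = 1035 / 2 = 517.50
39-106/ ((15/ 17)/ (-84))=50651/ 5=10130.20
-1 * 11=-11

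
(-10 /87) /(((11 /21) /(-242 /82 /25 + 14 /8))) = -46837 /130790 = -0.36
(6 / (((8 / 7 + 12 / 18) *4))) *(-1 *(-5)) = 315 / 76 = 4.14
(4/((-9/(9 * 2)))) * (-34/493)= 16/29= 0.55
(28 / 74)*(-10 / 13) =-0.29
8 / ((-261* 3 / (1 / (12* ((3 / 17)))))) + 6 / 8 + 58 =1655909 / 28188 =58.75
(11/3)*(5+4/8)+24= 44.17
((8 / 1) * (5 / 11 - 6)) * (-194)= 94672 / 11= 8606.55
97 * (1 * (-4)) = -388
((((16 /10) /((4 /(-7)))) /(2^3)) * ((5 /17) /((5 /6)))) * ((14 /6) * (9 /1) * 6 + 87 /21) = -2733 /170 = -16.08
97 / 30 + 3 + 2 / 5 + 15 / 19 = 4231 / 570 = 7.42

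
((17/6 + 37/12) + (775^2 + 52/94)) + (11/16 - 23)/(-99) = 4968425383/8272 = 600631.70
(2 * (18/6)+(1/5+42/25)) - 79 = -71.12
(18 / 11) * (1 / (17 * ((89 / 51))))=54 / 979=0.06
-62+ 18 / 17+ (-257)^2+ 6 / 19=21314245 / 323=65988.37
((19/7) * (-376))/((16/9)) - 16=-8261/14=-590.07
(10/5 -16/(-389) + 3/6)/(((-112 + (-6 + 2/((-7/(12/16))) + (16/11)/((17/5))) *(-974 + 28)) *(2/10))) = 392105/165475154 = 0.00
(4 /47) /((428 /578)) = 578 /5029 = 0.11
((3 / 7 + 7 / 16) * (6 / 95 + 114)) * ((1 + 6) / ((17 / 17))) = 691.51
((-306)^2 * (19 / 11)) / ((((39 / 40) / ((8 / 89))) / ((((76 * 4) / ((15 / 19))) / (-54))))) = -4059650048 / 38181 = -106326.45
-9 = -9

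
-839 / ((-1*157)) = 839 / 157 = 5.34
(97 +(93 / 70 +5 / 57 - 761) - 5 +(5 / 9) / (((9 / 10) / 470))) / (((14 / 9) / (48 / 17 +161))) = -22649732701 / 569772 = -39752.27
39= 39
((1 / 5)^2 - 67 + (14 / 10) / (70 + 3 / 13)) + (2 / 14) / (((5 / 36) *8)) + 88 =6770787 / 319550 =21.19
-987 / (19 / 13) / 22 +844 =813.30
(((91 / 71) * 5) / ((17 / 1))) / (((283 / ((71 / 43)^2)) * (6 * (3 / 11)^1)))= 355355 / 160119702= 0.00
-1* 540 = -540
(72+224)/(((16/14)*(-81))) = -259/81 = -3.20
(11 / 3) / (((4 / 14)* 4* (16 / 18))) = 231 / 64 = 3.61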